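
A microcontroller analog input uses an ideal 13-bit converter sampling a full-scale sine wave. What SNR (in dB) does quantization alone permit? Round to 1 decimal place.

80.0 dB

6.02(13) + 1.76 = 78.26 + 1.76 = 80.02 dB.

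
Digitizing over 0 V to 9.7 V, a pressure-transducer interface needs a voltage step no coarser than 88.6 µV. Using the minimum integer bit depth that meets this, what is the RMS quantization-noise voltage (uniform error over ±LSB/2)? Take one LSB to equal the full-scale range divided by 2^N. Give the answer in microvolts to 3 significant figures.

V_FS = 9.7 V.
9.7 V / 88.6 µV = 109500. Since 2^16 = 65536 and 2^17 = 131072, N = 17.
LSB = 9.7 V ÷ 2^17 = 9.7/131072 V = 74.005 µV.
RMS noise = LSB/√12 = 21.4 µV.

21.4 µV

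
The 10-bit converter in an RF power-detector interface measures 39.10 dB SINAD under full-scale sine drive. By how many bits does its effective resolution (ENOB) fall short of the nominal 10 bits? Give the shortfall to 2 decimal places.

Effective bits = (39.10 − 1.76)/6.02 = 6.2027.
10 − 6.2027 = 3.80 bits below nominal.

3.80 bits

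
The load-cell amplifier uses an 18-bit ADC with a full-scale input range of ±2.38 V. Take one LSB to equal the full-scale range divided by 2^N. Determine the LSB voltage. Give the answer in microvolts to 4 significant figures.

Full-scale range = 2.38 V − (-2.38 V) = 4.76 V.
There are 2^18 = 262144 steps.
LSB = 4.76 V ÷ 2^18 = 4.76/262144 V = 18.16 µV.

18.16 µV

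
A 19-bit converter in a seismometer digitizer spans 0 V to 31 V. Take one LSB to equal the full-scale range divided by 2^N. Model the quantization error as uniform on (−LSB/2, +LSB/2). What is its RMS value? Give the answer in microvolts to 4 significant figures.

17.07 µV

Span = 31 V.
LSB = 31 V / 2^19 = 59.1278 µV.
V_rms = LSB/√12 = 59.1278 µV / √12 = 17.07 µV.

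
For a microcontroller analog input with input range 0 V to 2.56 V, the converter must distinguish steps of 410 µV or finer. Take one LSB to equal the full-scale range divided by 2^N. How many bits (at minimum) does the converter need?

13 bits

Full-scale range = 2.56 V.
Need 2^N ≥ 2.56 V / 410 µV = 6244 → N_min = 13.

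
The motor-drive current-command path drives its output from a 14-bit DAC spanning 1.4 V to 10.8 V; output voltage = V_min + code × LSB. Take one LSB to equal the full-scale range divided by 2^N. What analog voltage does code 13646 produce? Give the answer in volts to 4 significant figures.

The full-scale span is 10.8 − (1.4) = 9.4 V. LSB = 9.4 V / 2^14.
V_out = 1.4 + 13646 × (9.4/16384) V
      = 1.4 + 7.82913 = 9.22913 V.

9.229 V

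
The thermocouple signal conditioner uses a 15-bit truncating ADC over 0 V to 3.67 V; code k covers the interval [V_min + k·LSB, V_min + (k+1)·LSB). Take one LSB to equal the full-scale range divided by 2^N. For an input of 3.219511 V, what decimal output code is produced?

28745

Full-scale range = 3.67 V. LSB = 3.67 V / 2^15 ≈ 112.0 µV.
code = ⌊(V_in − V_min)/LSB⌋ = ⌊(V_in − V_min) × 2^15 / range⌋
     = ⌊(3.219511 − (0)) × 32768 / 3.67⌋ = ⌊3.219511 × 32768/3.67⌋
     = ⌊28745.759⌋ = 28745.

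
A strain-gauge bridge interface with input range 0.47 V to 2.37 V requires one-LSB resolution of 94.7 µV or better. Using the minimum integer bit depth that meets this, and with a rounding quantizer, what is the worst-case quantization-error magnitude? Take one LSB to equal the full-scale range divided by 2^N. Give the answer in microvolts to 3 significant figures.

29.0 µV

The full-scale span is 2.37 − (0.47) = 1.9 V.
Need 2^N ≥ 1.9 V / 94.7 µV = 20060 → N_min = 15.
One LSB is 1.9 V / 32768 = 57.983 µV.
Max error for round-to-nearest is LSB/2 = 29.0 µV.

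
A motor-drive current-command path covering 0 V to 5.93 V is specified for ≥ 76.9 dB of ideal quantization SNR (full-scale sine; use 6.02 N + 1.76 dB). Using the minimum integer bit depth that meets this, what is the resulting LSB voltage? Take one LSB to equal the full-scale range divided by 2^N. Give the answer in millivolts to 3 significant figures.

Full-scale range = 5.93 V.
6.02 N + 1.76 ≥ 76.9 gives N ≥ 12.482, so the minimum integer is 13.
One LSB is 5.93 V / 8192 = 0.724 mV.

0.724 mV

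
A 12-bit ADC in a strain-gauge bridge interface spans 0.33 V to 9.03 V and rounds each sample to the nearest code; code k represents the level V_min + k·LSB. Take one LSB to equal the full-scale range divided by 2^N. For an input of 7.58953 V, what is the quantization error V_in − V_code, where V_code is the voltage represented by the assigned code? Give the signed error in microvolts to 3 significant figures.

Range = 9.03 − (0.33) = 8.7 V. LSB = 8.7 V / 2^12 ≈ 2.124 mV.
(V_in − V_min)/LSB = (7.58953 − (0.33)) × 4096/8.7 = 3417.8201 → nearest code k = 3418.
V_code = V_min + k × range/2^12 = 0.33 + 3418 × 8.7/4096 = 7.589912109 V.
e = 7.58953 − (7.589912109) = −382 µV.

−382 µV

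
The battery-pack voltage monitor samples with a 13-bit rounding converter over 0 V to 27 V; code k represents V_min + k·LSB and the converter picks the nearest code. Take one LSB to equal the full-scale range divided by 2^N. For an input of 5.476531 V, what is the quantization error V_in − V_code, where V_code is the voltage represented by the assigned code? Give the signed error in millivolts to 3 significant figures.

−1.25 mV

V_FS = 27 V. LSB = 27 V / 2^13 ≈ 3.296 mV.
(V_in − V_min)/LSB = (5.476531 − (0)) × 8192/27 = 1661.6201 → nearest code k = 1662.
V_code = V_min + k × range/2^13 = 0 + 1662 × 27/8192 = 5.477783203 V.
e = 5.476531 − (5.477783203) = −1.25 mV.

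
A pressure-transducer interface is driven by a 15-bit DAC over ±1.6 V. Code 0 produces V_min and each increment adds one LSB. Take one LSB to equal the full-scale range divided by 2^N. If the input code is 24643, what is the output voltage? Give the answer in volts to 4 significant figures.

Span: 1.6 V − (-1.6 V) = 3.2 V. LSB = 3.2 V / 2^15.
V_out = -1.6 + 24643 × (3.2/32768) V
      = -1.6 V + 2.40654 V = 0.806543 V.

0.8065 V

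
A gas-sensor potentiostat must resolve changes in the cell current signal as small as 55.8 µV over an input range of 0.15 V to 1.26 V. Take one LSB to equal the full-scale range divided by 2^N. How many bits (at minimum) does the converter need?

15 bits

The full-scale span is 1.26 − (0.15) = 1.11 V.
1.11 V / 55.8 µV = 19890. Since 2^14 = 16384 and 2^15 = 32768, N = 15.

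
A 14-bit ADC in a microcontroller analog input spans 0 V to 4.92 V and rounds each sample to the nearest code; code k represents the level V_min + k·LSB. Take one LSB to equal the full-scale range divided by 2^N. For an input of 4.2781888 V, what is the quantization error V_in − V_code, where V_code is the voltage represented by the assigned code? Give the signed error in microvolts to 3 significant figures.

Full-scale range = 4.92 V. LSB = 4.92 V / 2^14 ≈ 300.3 µV.
(4.2781888 − (0)) / LSB = 4.2781888 × 16384/4.92 = 14246.7165. Nearest integer: k = 14247.
Reconstructed level: 0 + 14247 × 4.92/16384 V = 4.2782739258 V.
e = 4.2781888 − (4.2782739258) = −85.1 µV.

−85.1 µV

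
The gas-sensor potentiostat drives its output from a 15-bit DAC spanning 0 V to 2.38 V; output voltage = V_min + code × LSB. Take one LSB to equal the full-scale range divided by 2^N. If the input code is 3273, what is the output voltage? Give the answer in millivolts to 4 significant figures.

Span = 2.38 V. LSB = 2.38 V / 2^15.
V_out = 0 + 3273 × (2.38/32768) V
      = 0 + 0.237724 = 0.237724 V.

237.7 mV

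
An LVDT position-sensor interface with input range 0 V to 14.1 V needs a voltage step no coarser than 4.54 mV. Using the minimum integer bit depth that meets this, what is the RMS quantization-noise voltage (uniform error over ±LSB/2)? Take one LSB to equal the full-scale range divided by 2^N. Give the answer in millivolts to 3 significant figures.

0.994 mV

Full-scale range = 14.1 V.
14.1 V / 4.54 mV = 3106. Since 2^11 = 2048 and 2^12 = 4096, N = 12.
One LSB is 14.1 V / 4096 = 3.4424 mV.
RMS noise = LSB/√12 = 0.994 mV.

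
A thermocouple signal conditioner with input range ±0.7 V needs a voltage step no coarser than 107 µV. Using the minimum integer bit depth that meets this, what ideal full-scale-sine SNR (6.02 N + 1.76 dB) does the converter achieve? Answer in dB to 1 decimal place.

86.0 dB

Full-scale range = 0.7 V − (-0.7 V) = 1.4 V.
Levels needed ≥ 1.4/107 µV = 13080. 2^14 = 16384 suffices, so N_min = 14.
6.02(14) + 1.76 = 86.04 dB.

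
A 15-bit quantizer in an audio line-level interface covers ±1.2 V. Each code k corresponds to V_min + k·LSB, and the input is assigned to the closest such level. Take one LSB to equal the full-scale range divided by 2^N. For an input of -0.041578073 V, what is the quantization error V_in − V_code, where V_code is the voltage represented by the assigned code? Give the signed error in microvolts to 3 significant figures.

Range = 1.2 − (-1.2) = 2.4 V. LSB = 2.4 V / 2^15 ≈ 73.24 µV.
Position in LSBs: (-0.041578073 − (-1.2)) × 32768/2.4 = 15816.3207; rounding gives k = 15816.
V_code = V_min + k × range/2^15 = -1.2 + 15816 × 2.4/32768 = -0.041601562500 V.
Error = V_in − V_code = -0.041578073 − (-0.041601562500) = +23.5 µV.

+23.5 µV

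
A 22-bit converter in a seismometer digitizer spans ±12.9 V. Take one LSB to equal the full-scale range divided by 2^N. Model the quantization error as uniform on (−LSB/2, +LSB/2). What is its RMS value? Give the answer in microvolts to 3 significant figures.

Full-scale range = 12.9 V − (-12.9 V) = 25.8 V.
Step size = 25.8/4194304 V = 6.1512 µV.
RMS of a uniform error over width LSB is LSB/√12 = 1.78 µV.

1.78 µV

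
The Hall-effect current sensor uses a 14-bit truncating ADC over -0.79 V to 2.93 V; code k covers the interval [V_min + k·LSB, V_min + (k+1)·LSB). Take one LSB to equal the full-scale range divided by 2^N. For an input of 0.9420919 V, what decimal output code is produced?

7628

Span: 2.93 V − (-0.79 V) = 3.72 V. LSB = 3.72 V / 2^14 ≈ 227.1 µV.
code = ⌊(V_in − V_min)/LSB⌋ = ⌊(V_in − V_min) × 2^14 / range⌋
     = ⌊(0.9420919 − (-0.79)) × 16384 / 3.72⌋ = ⌊1.7320919 × 16384/3.72⌋
     = ⌊7628.654⌋ = 7628.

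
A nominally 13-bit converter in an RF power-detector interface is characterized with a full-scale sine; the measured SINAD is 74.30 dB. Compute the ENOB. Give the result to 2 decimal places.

12.05 bits

(74.30 − 1.76) / 6.02 = 72.54/6.02 = 12.0498 effective bits.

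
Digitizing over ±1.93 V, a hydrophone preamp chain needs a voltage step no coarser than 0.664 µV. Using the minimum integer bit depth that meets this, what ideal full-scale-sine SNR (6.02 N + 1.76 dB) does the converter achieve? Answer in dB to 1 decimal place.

140.2 dB

Span: 1.93 V − (-1.93 V) = 3.86 V.
Required number of levels: 3.86/0.664 µV = 5.8133e6; smallest N with 2^N ≥ that is 23.
SNR = 6.02 × 23 + 1.76 = 140.22 dB.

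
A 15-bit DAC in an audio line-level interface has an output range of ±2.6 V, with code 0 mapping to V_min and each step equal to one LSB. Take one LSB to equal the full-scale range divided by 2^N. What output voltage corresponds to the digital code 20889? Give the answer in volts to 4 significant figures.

0.7149 V

The full-scale span is 2.6 − (-2.6) = 5.2 V. LSB = 5.2 V / 2^15.
Output = V_min + (20889/32768) × range = -2.6 + 0.637482 × 5.2 V
      = -2.6 + 3.31490 = 0.714905 V.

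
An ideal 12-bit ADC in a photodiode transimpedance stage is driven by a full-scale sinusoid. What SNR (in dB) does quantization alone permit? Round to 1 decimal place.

For an ideal N-bit converter with full-scale sine input, SNR = 6.02 N + 1.76 dB. SNR = 6.02 × 12 + 1.76 = 72.24 + 1.76 = 74.00 dB.

74.0 dB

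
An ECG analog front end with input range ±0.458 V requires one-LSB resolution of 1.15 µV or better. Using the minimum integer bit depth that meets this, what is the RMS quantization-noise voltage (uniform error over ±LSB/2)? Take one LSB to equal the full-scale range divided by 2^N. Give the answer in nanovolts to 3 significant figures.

Full-scale range = 0.458 V − (-0.458 V) = 0.916 V.
0.916 V / 1.15 µV = 796500. Since 2^19 = 524288 and 2^20 = 1048576, N = 20.
Step size = 0.916/1048576 V = 0.87357 µV.
V_rms = LSB/√12 = 252 nV.

252 nV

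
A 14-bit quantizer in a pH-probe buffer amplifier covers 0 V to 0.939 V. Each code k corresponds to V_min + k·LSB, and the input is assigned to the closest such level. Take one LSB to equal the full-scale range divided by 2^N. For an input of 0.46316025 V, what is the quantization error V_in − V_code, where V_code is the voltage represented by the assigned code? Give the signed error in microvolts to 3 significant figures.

Full-scale range = 0.939 V. LSB = 0.939 V / 2^14 ≈ 57.31 µV.
(0.46316025 − (0)) / LSB = 0.46316025 × 16384/0.939 = 8081.3818. Nearest integer: k = 8081.
Reconstructed level: 0 + 8081 × 0.939/16384 V = 0.46313836670 V.
Error = V_in − V_code = 0.46316025 − (0.46313836670) = +21.9 µV.

+21.9 µV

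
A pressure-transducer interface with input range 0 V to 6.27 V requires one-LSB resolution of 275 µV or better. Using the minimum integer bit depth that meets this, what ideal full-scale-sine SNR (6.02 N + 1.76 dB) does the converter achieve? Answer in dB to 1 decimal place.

Span = 6.27 V.
Levels needed ≥ 6.27/275 µV = 22800. 2^15 = 32768 suffices, so N_min = 15.
Ideal SNR at N = 15: 6.02·15 + 1.76 = 92.1 dB.

92.1 dB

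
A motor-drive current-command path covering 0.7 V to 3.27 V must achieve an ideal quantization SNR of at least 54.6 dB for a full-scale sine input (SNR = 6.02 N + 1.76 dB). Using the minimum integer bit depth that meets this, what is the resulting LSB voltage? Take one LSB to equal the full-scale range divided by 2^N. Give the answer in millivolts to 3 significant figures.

Span: 3.27 V − (0.7 V) = 2.57 V.
Solving 6.02 N ≥ 54.6 − 1.76: N ≥ 8.777. Round up → N = 9.
One LSB is 2.57 V / 512 = 5.02 mV.

5.02 mV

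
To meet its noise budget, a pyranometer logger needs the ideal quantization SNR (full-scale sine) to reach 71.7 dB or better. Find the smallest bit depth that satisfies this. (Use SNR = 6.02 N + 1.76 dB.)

12 bits

N ≥ (71.7 − 1.76)/6.02 = 11.618 → N_min = 12.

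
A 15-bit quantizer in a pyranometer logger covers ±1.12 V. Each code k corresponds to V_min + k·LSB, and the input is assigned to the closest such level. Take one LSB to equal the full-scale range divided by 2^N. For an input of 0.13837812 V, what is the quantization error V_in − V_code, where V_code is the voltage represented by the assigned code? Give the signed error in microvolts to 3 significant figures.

Full-scale range = 1.12 V − (-1.12 V) = 2.24 V. LSB = 2.24 V / 2^15 ≈ 68.36 µV.
Position in LSBs: (0.13837812 − (-1.12)) × 32768/2.24 = 18408.2742; rounding gives k = 18408.
V_code = V_min + k × range/2^15 = -1.12 + 18408 × 2.24/32768 = 0.13835937500 V.
Error = V_in − V_code = 0.13837812 − (0.13835937500) = +18.7 µV.

+18.7 µV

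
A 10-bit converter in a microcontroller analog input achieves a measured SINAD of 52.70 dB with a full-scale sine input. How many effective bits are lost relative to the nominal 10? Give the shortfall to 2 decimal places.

N_eff = (52.70 − 1.76)/6.02 = 8.4618 bits.
10 − 8.4618 = 1.54 bits below nominal.

1.54 bits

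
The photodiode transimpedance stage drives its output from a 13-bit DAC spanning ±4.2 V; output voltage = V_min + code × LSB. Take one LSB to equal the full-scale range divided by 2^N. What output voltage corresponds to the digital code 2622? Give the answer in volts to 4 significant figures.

Span: 4.2 V − (-4.2 V) = 8.4 V. LSB = 8.4 V / 2^13.
V_out = V_min + code × LSB = -4.2 V + 2622 × 8.4 V / 8192
      = -4.2 V + 2.68857 V = -1.51143 V.

-1.511 V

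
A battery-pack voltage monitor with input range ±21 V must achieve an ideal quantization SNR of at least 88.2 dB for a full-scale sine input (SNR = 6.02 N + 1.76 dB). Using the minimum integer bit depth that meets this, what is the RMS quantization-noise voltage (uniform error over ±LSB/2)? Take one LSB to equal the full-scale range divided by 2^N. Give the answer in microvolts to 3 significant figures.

370 µV

Span: 21 V − (-21 V) = 42 V.
6.02 N + 1.76 ≥ 88.2 gives N ≥ 14.359, so the minimum integer is 15.
LSB = 42 V ÷ 2^15 = 42/32768 V = 1.2817 mV.
V_rms = LSB/√12 = 370 µV.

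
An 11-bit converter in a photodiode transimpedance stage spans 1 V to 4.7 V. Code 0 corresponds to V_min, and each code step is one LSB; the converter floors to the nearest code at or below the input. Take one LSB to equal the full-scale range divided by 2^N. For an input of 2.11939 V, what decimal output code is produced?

Span: 4.7 V − (1 V) = 3.7 V. LSB = 3.7 V / 2^11 ≈ 1.807 mV.
code = ⌊(V_in − V_min)/LSB⌋ = ⌊(V_in − V_min) × 2^11 / range⌋
     = ⌊(2.11939 − (1)) × 2048 / 3.7⌋ = ⌊1.11939 × 2048/3.7⌋
     = ⌊619.597⌋ = 619.

619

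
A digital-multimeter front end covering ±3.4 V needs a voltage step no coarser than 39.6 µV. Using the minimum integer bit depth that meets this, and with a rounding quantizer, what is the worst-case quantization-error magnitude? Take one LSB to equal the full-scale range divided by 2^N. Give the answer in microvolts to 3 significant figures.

13.0 µV

Full-scale range = 3.4 V − (-3.4 V) = 6.8 V.
Required number of levels: 6.8/39.6 µV = 171720; smallest N with 2^N ≥ that is 18.
One LSB is 6.8 V / 262144 = 25.940 µV.
Max error for round-to-nearest is LSB/2 = 13.0 µV.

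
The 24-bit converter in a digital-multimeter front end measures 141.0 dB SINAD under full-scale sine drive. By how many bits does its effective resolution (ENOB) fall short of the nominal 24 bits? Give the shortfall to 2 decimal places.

0.87 bits

Effective bits = (141.0 − 1.76)/6.02 = 23.1296.
Shortfall = 24 − 23.1296 = 0.8704 bits.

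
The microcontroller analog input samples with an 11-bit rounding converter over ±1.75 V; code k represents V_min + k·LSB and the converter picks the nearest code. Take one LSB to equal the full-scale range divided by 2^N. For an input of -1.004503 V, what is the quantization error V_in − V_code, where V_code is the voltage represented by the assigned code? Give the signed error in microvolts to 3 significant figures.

Range = 1.75 − (-1.75) = 3.5 V. LSB = 3.5 V / 2^11 ≈ 1.709 mV.
(-1.004503 − (-1.75)) / LSB = 0.745497 × 2048/3.5 = 436.2222. Nearest integer: k = 436.
V_code = -1.75 + (436/2048) × 3.5 = -1.004882813 V.
e = -1.004503 − (-1.004882813) = +380 µV.

+380 µV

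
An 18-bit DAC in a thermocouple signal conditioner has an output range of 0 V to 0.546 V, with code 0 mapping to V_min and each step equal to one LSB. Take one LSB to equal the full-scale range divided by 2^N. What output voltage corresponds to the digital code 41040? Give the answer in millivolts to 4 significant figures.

V_FS = 0.546 V. LSB = 0.546 V / 2^18.
V_out = 0 + 41040 × (0.546/262144) V
      = 0 + 0.0854791 = 0.0854791 V.

85.48 mV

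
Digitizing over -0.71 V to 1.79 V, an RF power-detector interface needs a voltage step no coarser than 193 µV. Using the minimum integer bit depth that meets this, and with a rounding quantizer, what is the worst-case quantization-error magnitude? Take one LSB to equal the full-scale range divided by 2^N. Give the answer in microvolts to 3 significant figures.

The full-scale span is 1.79 − (-0.71) = 2.5 V.
Required number of levels: 2.5/193 µV = 12953; smallest N with 2^N ≥ that is 14.
LSB = 2.5 V ÷ 2^14 = 2.5/16384 V = 152.59 µV.
Half an LSB is 76.3 µV.

76.3 µV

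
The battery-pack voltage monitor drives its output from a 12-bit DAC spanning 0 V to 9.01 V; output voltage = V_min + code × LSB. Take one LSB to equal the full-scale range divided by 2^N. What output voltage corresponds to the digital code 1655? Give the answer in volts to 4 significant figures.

3.641 V

V_FS = 9.01 V. LSB = 9.01 V / 2^12.
Output = V_min + (1655/4096) × range = 0 + 0.404053 × 9.01 V
      = 0 V + 3.64052 V = 3.64052 V.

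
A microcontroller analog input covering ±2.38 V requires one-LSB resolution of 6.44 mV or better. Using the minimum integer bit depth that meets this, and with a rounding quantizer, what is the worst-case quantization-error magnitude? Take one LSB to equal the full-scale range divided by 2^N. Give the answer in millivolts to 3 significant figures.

Full-scale range = 2.38 V − (-2.38 V) = 4.76 V.
Levels needed ≥ 4.76/6.44 mV = 739.1. 2^10 = 1024 suffices, so N_min = 10.
One LSB is 4.76 V / 1024 = 4.6484 mV.
Half an LSB is 2.32 mV.

2.32 mV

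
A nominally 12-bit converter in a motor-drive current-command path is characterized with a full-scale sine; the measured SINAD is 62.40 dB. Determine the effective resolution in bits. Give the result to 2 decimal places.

10.07 bits

ENOB = (SINAD − 1.76) / 6.02 = (62.40 − 1.76) / 6.02 = 60.64 / 6.02 = 10.0731.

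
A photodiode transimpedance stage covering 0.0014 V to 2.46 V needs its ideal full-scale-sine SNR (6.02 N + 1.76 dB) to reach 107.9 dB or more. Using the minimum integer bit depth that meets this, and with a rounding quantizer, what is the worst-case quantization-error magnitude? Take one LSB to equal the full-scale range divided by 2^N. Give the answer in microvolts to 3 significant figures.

Full-scale range = 2.46 V − (0.0014 V) = 2.4586 V.
N ≥ (107.9 − 1.76)/6.02 = 17.631 → N_min = 18.
LSB = 2.4586 V ÷ 2^18 = 2.4586/262144 V = 9.3788 µV.
Max error for round-to-nearest is LSB/2 = 4.69 µV.

4.69 µV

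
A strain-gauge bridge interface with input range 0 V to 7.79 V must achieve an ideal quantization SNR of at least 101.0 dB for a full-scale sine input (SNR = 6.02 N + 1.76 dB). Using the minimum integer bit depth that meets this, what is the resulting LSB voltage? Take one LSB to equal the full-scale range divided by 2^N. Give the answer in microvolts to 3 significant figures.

59.4 µV

V_FS = 7.79 V.
Solving 6.02 N ≥ 101.0 − 1.76: N ≥ 16.485. Round up → N = 17.
One LSB is 7.79 V / 131072 = 59.4 µV.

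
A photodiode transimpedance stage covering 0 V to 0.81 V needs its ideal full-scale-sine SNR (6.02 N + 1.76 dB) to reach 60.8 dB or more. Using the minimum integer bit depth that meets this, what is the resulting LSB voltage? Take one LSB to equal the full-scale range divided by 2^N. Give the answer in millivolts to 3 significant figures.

V_FS = 0.81 V.
Solving 6.02 N ≥ 60.8 − 1.76: N ≥ 9.807. Round up → N = 10.
One LSB is 0.81 V / 1024 = 0.791 mV.

0.791 mV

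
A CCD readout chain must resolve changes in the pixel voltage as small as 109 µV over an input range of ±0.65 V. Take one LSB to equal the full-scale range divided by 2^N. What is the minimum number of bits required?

14 bits

Range = 0.65 − (-0.65) = 1.3 V.
Need 2^N ≥ 1.3 V / 109 µV = 11930 → N_min = 14.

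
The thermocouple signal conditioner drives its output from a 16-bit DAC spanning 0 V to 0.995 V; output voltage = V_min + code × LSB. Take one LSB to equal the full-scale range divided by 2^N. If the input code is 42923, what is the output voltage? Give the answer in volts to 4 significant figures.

Full-scale range = 0.995 V. LSB = 0.995 V / 2^16.
Output = V_min + (42923/65536) × range = 0 + 0.654953 × 0.995 V
      = 0 + 0.651678 = 0.651678 V.

0.6517 V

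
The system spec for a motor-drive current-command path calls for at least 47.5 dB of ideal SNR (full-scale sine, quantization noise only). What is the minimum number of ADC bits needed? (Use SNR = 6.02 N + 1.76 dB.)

8 bits

Required N = ⌈(47.5 − 1.76)/6.02⌉ = ⌈7.598⌉ = 8.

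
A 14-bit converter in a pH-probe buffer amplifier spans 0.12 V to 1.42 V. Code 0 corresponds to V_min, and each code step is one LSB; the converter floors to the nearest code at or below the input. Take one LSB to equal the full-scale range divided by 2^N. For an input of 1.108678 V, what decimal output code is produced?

Span: 1.42 V − (0.12 V) = 1.3 V. LSB = 1.3 V / 2^14 ≈ 79.35 µV.
code = ⌊(V_in − V_min)/LSB⌋ = ⌊(V_in − V_min) × 2^14 / range⌋
     = ⌊(1.108678 − (0.12)) × 16384 / 1.3⌋ = ⌊0.988678 × 16384/1.3⌋
     = ⌊12460.385⌋ = 12460.

12460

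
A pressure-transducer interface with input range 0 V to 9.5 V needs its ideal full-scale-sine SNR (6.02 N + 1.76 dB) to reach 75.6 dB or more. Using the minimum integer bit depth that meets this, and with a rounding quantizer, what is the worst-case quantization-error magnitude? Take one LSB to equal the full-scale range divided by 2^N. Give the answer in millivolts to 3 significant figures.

Range is 9.5 V.
Required N = ⌈(75.6 − 1.76)/6.02⌉ = ⌈12.266⌉ = 13.
Step size = 9.5/8192 V = 1.1597 mV.
Max error for round-to-nearest is LSB/2 = 0.580 mV.

0.580 mV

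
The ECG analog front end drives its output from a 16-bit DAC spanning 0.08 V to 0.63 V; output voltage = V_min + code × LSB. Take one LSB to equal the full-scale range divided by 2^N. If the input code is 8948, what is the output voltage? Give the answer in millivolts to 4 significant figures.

Full-scale range = 0.63 V − (0.08 V) = 0.55 V. LSB = 0.55 V / 2^16.
V_out = V_min + code × LSB = 0.08 V + 8948 × 0.55 V / 65536
      = 0.08 V + 0.0750946 V = 0.155095 V.

155.1 mV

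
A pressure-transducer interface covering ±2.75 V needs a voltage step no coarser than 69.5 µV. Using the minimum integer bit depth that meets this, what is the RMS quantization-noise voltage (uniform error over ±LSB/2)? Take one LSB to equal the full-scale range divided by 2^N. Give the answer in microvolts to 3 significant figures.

12.1 µV

Full-scale range = 2.75 V − (-2.75 V) = 5.5 V.
Need 2^N ≥ 5.5 V / 69.5 µV = 79140 → N_min = 17.
LSB = 5.5 V ÷ 2^17 = 5.5/131072 V = 41.962 µV.
V_rms = LSB/√12 = 12.1 µV.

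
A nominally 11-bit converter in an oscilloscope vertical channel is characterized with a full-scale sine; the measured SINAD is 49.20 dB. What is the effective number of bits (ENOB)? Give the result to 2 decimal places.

ENOB = (SINAD − 1.76) / 6.02 = (49.20 − 1.76) / 6.02 = 47.44 / 6.02 = 7.8804.

7.88 bits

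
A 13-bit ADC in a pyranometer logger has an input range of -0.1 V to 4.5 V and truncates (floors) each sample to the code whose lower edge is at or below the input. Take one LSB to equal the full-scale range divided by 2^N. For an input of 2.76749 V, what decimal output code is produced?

5106

Full-scale range = 4.5 V − (-0.1 V) = 4.6 V. LSB = 4.6 V / 2^13 ≈ 0.5615 mV.
code = ⌊(V_in − V_min)/LSB⌋ = ⌊(V_in − V_min) × 2^13 / range⌋
     = ⌊(2.76749 − (-0.1)) × 8192 / 4.6⌋ = ⌊2.86749 × 8192/4.6⌋
     = ⌊5106.626⌋ = 5106.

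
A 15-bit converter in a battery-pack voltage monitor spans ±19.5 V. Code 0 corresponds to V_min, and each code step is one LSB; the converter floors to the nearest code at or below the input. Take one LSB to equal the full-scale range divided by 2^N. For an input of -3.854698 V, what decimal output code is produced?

13145

The full-scale span is 19.5 − (-19.5) = 39 V. LSB = 39 V / 2^15 ≈ 1.190 mV.
V_in − V_min = -3.854698 − (-19.5) = 15.645302 V.
Divide by LSB: 15.645302 × 32768/39 = 13145.2630.
Truncating gives code 13145.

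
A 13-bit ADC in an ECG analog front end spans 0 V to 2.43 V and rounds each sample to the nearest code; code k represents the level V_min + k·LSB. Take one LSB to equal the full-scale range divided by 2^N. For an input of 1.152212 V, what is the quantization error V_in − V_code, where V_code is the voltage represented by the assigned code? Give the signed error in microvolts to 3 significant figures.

Full-scale range = 2.43 V. LSB = 2.43 V / 2^13 ≈ 296.6 µV.
Position in LSBs: (1.152212 − (0)) × 8192/2.43 = 3884.3295; rounding gives k = 3884.
V_code = 0 + (3884/8192) × 2.43 = 1.152114258 V.
V_in − V_code = 1.152212 − (1.152114258) = +97.7 µV.

+97.7 µV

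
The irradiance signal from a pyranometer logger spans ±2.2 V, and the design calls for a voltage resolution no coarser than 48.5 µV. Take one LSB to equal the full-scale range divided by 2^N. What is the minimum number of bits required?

17 bits

Full-scale range = 2.2 V − (-2.2 V) = 4.4 V.
Levels needed ≥ 4.4/48.5 µV = 90720. 2^17 = 131072 suffices, so N_min = 17.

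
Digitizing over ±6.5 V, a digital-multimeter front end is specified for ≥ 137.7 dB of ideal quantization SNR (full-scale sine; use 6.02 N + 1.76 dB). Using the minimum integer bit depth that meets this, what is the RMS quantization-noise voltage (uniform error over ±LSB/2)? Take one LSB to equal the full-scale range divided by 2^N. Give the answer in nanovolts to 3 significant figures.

Full-scale range = 6.5 V − (-6.5 V) = 13 V.
Solving 6.02 N ≥ 137.7 − 1.76: N ≥ 22.581. Round up → N = 23.
One LSB is 13 V / 8388608 = 1.5497 µV.
V_rms = LSB/√12 = 447 nV.

447 nV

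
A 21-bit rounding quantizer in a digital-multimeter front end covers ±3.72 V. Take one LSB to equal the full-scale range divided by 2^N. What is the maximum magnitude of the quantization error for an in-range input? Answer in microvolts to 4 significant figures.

1.774 µV

Span: 3.72 V − (-3.72 V) = 7.44 V.
LSB = 7.44 V / 2^21 = 3.54767 µV.
A rounding quantizer has |error| ≤ LSB/2 = 1.774 µV.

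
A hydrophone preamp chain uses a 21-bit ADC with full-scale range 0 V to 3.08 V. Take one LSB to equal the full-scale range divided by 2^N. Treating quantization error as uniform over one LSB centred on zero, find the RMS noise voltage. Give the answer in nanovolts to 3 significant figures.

424 nV

Range is 3.08 V.
LSB = 3.08 V ÷ 2^21 = 3.08/2097152 V = 1.4687 µV.
For a uniform distribution on [−LSB/2, +LSB/2], V_rms = LSB/√12 = 1.4687 µV/3.4641 = 424 nV.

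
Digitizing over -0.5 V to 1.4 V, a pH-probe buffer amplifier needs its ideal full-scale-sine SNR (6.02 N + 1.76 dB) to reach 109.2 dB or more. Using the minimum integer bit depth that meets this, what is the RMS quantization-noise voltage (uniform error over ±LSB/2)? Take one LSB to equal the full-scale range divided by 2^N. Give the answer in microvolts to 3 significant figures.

The full-scale span is 1.4 − (-0.5) = 1.9 V.
Required N = ⌈(109.2 − 1.76)/6.02⌉ = ⌈17.847⌉ = 18.
Step size = 1.9/262144 V = 7.2479 µV.
V_rms = LSB/√12 = 2.09 µV.

2.09 µV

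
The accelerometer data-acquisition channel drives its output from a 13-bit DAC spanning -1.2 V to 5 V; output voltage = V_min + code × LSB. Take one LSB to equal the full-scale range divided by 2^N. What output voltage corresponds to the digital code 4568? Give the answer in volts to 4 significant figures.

2.257 V

Span: 5 V − (-1.2 V) = 6.2 V. LSB = 6.2 V / 2^13.
V_out = V_min + code × LSB = -1.2 V + 4568 × 6.2 V / 8192
      = -1.2 + 3.45723 = 2.25723 V.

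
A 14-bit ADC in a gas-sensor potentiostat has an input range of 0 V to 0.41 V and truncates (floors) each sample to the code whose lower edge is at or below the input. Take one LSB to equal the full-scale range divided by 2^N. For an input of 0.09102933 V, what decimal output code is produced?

Span = 0.41 V. LSB = 0.41 V / 2^14 ≈ 25.02 µV.
V_in − V_min = 0.09102933 − (0) = 0.09102933 V.
Divide by LSB: 0.09102933 × 16384/0.41 = 3637.6208.
Truncating gives code 3637.

3637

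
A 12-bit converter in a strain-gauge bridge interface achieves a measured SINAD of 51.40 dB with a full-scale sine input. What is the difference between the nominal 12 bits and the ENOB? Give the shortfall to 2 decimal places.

N_eff = (51.40 − 1.76)/6.02 = 8.2458 bits.
Shortfall = 12 − 8.2458 = 3.7542 bits.

3.75 bits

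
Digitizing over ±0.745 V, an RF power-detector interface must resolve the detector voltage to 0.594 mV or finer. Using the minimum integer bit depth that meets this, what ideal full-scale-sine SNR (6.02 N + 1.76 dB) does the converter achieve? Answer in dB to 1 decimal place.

Span: 0.745 V − (-0.745 V) = 1.49 V.
Levels needed ≥ 1.49/0.594 mV = 2508. 2^12 = 4096 suffices, so N_min = 12.
Ideal SNR at N = 12: 6.02·12 + 1.76 = 74.0 dB.

74.0 dB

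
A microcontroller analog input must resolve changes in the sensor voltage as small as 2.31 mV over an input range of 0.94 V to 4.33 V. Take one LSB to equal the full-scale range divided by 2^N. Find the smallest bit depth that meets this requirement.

11 bits

Full-scale range = 4.33 V − (0.94 V) = 3.39 V.
3.39 V / 2.31 mV = 1468. Since 2^10 = 1024 and 2^11 = 2048, N = 11.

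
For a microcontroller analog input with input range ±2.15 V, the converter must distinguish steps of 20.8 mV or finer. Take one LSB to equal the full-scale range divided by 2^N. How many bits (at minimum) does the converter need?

Range = 2.15 − (-2.15) = 4.3 V.
4.3 V / 20.8 mV = 206.7. Since 2^7 = 128 and 2^8 = 256, N = 8.

8 bits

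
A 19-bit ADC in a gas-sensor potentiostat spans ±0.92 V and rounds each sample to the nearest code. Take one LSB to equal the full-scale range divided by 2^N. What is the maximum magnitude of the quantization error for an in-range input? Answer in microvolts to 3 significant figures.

Span: 0.92 V − (-0.92 V) = 1.84 V.
Step size = 1.84/524288 V = 3.5095 µV.
A rounding quantizer has |error| ≤ LSB/2 = 1.75 µV.

1.75 µV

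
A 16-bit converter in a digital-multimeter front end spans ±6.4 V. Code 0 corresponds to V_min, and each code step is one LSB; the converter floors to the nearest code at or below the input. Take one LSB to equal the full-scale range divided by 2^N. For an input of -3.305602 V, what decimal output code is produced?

The full-scale span is 6.4 − (-6.4) = 12.8 V. LSB = 12.8 V / 2^16 ≈ 195.3 µV.
(V_in − V_min) × 2^16/range = (-3.305602 − (-6.4)) × 65536/12.8 = 15843.318.
Floor → code = 15843.

15843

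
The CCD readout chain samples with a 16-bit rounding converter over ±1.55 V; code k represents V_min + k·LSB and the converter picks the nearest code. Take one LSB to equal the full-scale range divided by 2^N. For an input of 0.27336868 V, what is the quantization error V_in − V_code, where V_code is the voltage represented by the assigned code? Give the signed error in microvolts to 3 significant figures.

Range = 1.55 − (-1.55) = 3.1 V. LSB = 3.1 V / 2^16 ≈ 47.30 µV.
Position in LSBs: (0.27336868 − (-1.55)) × 65536/3.1 = 38547.1903; rounding gives k = 38547.
V_code = -1.55 + (38547/65536) × 3.1 = 0.27335968018 V.
e = 0.27336868 − (0.27335968018) = +9.00 µV.

+9.00 µV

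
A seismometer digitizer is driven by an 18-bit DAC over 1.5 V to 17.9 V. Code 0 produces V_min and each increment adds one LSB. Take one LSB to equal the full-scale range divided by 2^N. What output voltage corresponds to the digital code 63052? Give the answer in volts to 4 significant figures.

5.445 V

Span: 17.9 V − (1.5 V) = 16.4 V. LSB = 16.4 V / 2^18.
V_out = 1.5 + 63052 × (16.4/262144) V
      = 1.5 + 3.94460 = 5.44460 V.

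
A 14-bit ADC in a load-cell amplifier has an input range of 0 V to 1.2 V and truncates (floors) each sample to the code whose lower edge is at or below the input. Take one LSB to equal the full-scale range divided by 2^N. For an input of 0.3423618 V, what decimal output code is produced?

V_FS = 1.2 V. LSB = 1.2 V / 2^14 ≈ 73.24 µV.
V_in − V_min = 0.3423618 − (0) = 0.3423618 V.
Divide by LSB: 0.3423618 × 16384/1.2 = 4674.3798.
Truncating gives code 4674.

4674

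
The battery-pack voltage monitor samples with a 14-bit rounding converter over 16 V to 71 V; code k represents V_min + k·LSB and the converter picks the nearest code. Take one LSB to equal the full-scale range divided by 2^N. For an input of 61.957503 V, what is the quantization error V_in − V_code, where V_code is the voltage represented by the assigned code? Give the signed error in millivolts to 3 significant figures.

+1.08 mV

Range = 71 − (16) = 55 V. LSB = 55 V / 2^14 ≈ 3.357 mV.
(61.957503 − (16)) / LSB = 45.957503 × 16384/55 = 13690.3223. Nearest integer: k = 13690.
Reconstructed level: 16 + 13690 × 55/16384 V = 61.956420898 V.
e = 61.957503 − (61.956420898) = +1.08 mV.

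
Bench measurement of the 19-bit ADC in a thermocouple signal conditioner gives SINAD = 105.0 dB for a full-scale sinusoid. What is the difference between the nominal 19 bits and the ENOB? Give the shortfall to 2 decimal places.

1.85 bits

N_eff = (105.0 − 1.76)/6.02 = 17.1495 bits.
Shortfall = 19 − 17.1495 = 1.8505 bits.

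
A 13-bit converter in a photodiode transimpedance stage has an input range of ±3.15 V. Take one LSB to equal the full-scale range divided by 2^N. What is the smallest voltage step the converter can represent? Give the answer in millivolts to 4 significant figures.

0.7690 mV

Full-scale range = 3.15 V − (-3.15 V) = 6.3 V.
There are 2^13 = 8192 steps.
One LSB is 6.3 V / 8192 = 0.7690 mV.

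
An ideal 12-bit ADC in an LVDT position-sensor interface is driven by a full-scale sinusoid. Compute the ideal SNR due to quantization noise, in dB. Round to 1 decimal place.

74.0 dB

Ideal quantization SNR: 6.02 × 12 + 1.76 dB = 74.0 dB.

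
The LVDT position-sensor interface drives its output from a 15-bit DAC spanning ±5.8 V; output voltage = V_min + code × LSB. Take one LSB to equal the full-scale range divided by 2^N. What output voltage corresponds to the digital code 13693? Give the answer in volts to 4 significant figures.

-0.9526 V

Range = 5.8 − (-5.8) = 11.6 V. LSB = 11.6 V / 2^15.
V_out = V_min + code × LSB = -5.8 V + 13693 × 11.6 V / 32768
      = -5.8 V + 4.84738 V = -0.952625 V.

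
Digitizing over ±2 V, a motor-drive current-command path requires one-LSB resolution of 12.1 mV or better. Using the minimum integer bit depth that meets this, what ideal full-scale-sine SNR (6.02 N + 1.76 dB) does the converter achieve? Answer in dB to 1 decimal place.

Full-scale range = 2 V − (-2 V) = 4 V.
Need 2^N ≥ 4 V / 12.1 mV = 330.6 → N_min = 9.
6.02(9) + 1.76 = 55.94 dB.

55.9 dB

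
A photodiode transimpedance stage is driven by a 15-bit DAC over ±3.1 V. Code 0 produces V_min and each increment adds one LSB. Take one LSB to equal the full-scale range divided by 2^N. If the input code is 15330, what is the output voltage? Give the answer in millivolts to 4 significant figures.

Full-scale range = 3.1 V − (-3.1 V) = 6.2 V. LSB = 6.2 V / 2^15.
Output = V_min + (15330/32768) × range = -3.1 + 0.467834 × 6.2 V
      = -3.1 V + 2.90057 V = -0.199426 V.

-199.4 mV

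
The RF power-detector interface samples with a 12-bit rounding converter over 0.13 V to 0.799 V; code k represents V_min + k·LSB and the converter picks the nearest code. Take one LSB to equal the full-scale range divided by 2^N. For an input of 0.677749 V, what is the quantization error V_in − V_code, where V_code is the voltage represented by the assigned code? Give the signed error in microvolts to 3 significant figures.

The full-scale span is 0.799 − (0.13) = 0.669 V. LSB = 0.669 V / 2^12 ≈ 163.3 µV.
(V_in − V_min)/LSB = (0.677749 − (0.13)) × 4096/0.669 = 3353.6321 → nearest code k = 3354.
V_code = V_min + k × range/2^12 = 0.13 + 3354 × 0.669/4096 = 0.6778090820 V.
V_in − V_code = 0.677749 − (0.6778090820) = −60.1 µV.

−60.1 µV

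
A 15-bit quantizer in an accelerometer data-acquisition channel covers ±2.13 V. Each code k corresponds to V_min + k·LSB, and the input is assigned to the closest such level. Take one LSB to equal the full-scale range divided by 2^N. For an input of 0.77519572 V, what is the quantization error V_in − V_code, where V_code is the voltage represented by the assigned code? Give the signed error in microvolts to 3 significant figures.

Span: 2.13 V − (-2.13 V) = 4.26 V. LSB = 4.26 V / 2^15 ≈ 130.0 µV.
(0.77519572 − (-2.13)) / LSB = 2.90519572 × 32768/4.26 = 22346.8200. Nearest integer: k = 22347.
Reconstructed level: -2.13 + 22347 × 4.26/32768 V = 0.77521911621 V.
e = 0.77519572 − (0.77521911621) = −23.4 µV.

−23.4 µV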